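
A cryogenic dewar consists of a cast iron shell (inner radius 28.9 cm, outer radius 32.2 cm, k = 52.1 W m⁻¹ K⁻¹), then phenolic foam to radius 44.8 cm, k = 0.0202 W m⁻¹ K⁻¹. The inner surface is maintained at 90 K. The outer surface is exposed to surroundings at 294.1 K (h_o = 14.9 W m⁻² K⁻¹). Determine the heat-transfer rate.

Q = 58.9 W

Series thermal resistances, inner to outer:
  R_cast iron = (1/0.289 − 1/0.322)/(4πk) = 0.3546/(4π·52.1) = 5.416×10^-4 K/W
  R_phenolic foam = (1/0.322 − 1/0.448)/(4πk) = 0.8734/(4π·0.0202) = 3.441 K/W
  R_conv,out = 1/(4πr²h) = 1/(4π·0.448²·14.9) = 0.02661 K/W
ΣR = 5.416×10^-4 + 3.441 + 0.02661 = 3.468 K/W
Q = ΔT/ΣR = (90 K − 294.1 K)/3.468 = -58.9 W
(Negative Q ⇒ heat flows inward; heat gain = 58.9 W.)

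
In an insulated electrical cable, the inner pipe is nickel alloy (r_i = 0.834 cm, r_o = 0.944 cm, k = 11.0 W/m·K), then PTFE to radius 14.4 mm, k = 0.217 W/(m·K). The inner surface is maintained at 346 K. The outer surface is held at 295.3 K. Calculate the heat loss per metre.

Series thermal resistances, inner to outer:
  R'_nickel alloy = ln(0.00944/0.00834)/(2πk) = 0.1239/(2π·11.0) = 0.001793 m·K/W
  R'_PTFE = ln(0.0144/0.00944)/(2πk) = 0.4223/(2π·0.217) = 0.3097 m·K/W
ΣR = 0.001793 + 0.3097 = 0.3115 m·K/W
Q' = ΔT/ΣR = (346 K − 295.3 K)/0.3115 = 163 W/m

Q' = 163 W/m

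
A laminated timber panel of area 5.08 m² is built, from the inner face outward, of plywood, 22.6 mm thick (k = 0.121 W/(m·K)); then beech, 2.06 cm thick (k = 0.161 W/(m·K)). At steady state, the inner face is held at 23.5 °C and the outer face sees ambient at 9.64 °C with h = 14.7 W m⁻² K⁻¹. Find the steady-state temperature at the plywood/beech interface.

Series thermal resistances, inner to outer:
  R_plywood = L/(kA) = 0.0226/(0.121·5.08) = 0.03677 K/W
  R_beech = L/(kA) = 0.0206/(0.161·5.08) = 0.02519 K/W
  R_conv,out = 1/(hA) = 1/(14.7·5.08) = 0.01339 K/W
ΣR = 0.03677 + 0.02519 + 0.01339 = 0.07535 K/W
Q = ΔT/ΣR = (23.5 °C − 9.64 °C)/0.07535 = 183.9 W
From the inner boundary to the plywood/beech interface, ΣR_partial = 0.03677 K/W.
T_interface = T_in − Q·ΣR_partial = 23.5 °C − (183.9)(0.03677) = 16.7 °C

T = 16.7 °C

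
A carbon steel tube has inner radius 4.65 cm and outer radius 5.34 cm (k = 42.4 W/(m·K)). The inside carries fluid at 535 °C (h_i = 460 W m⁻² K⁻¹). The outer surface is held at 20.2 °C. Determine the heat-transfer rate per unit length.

Resistance network (inner→outer):
  R'_conv,in = 1/(2πr h) = 1/(2π·0.0465·460) = 0.007441 m·K/W
  R'_carbon steel = ln(0.0534/0.0465)/(2πk) = 0.1384/(2π·42.4) = 5.193×10^-4 m·K/W
ΣR = 0.007441 + 5.193×10^-4 = 0.007960 m·K/W
Q' = ΔT/ΣR = (535 °C − 20.2 °C)/0.007960 = 64700 W/m

Q' = 64.7 kW/m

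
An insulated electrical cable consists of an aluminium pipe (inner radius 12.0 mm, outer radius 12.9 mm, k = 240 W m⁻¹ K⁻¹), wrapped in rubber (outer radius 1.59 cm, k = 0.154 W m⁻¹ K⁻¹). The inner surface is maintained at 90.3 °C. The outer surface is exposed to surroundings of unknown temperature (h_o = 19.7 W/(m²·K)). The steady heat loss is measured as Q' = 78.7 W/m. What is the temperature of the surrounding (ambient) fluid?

Series resistances:
  R'_aluminium = ln(0.0129/0.0120)/(2πk) = 0.07232/(2π·240) = 4.796×10^-5 m·K/W
  R'_rubber = ln(0.0159/0.0129)/(2πk) = 0.2091/(2π·0.154) = 0.2161 m·K/W
  R'_conv,out = 1/(2πr h) = 1/(2π·0.0159·19.7) = 0.5081 m·K/W
ΣR = 0.7242 m·K/W
ΔT = Q'·ΣR = 78.7 × 0.7242 = 56.99 K
Heat flows outward, so T_out = T_in − ΔT = 90.3 − 56.99 = 33.3 °C

T_out = 33.3 °C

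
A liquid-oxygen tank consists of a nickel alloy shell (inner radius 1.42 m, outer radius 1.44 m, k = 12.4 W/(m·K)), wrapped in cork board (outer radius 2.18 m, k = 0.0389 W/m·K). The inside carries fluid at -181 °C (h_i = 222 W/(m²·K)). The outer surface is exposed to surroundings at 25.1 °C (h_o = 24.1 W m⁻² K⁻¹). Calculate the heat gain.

Q = 427 W

Series thermal resistances, inner to outer:
  R_conv,in = 1/(4πr²h) = 1/(4π·1.42²·222) = 1.778×10^-4 K/W
  R_nickel alloy = (1/1.42 − 1/1.44)/(4πk) = 0.009781/(4π·12.4) = 6.277×10^-5 K/W
  R_cork board = (1/1.44 − 1/2.18)/(4πk) = 0.2357/(4π·0.0389) = 0.4822 K/W
  R_conv,out = 1/(4πr²h) = 1/(4π·2.18²·24.1) = 6.948×10^-4 K/W
ΣR = 1.778×10^-4 + 6.277×10^-5 + 0.4822 + 6.948×10^-4 = 0.4831 K/W
Q = ΔT/ΣR = (-181 °C − 25.1 °C)/0.4831 = -427 W
(Negative Q ⇒ heat flows inward; heat gain = 427 W.)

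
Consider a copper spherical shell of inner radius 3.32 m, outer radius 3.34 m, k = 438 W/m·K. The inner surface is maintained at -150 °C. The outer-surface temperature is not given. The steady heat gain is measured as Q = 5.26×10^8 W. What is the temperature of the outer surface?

T_out = 22.4 °C

Series resistances:
  R_copper = (1/3.32 − 1/3.34)/(4πk) = 0.001804/(4π·438) = 3.277×10^-7 K/W
ΣR = 3.277×10^-7 K/W
ΔT = Q·ΣR = 5.26×10^8 × 3.277×10^-7 = 172.4 K
Heat flows inward, so T_out = T_in + ΔT = -150 + 172.4 = 22.4 °C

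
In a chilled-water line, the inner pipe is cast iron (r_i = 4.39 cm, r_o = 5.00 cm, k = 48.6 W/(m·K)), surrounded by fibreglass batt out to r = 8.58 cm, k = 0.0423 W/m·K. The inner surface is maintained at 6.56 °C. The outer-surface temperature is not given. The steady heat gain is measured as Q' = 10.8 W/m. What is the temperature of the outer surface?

Sum the resistances:
  R'_cast iron = ln(0.0500/0.0439)/(2πk) = 0.1301/(2π·48.6) = 4.261×10^-4 m·K/W
  R'_fibreglass batt = ln(0.0858/0.0500)/(2πk) = 0.5400/(2π·0.0423) = 2.032 m·K/W
ΣR = 2.032 m·K/W
ΔT = Q'·ΣR = 10.8 × 2.032 = 21.95 K
Heat flows inward, so T_out = T_in + ΔT = 6.56 + 21.95 = 28.5 °C

T_out = 28.5 °C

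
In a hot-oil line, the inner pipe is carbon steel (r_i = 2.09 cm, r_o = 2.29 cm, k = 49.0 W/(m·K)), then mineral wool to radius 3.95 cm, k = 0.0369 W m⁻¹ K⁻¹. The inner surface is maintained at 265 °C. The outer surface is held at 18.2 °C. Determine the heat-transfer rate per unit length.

Resistance network (inner→outer):
  R'_carbon steel = ln(0.0229/0.0209)/(2πk) = 0.09139/(2π·49.0) = 2.968×10^-4 m·K/W
  R'_mineral wool = ln(0.0395/0.0229)/(2πk) = 0.5452/(2π·0.0369) = 2.351 m·K/W
ΣR = 2.968×10^-4 + 2.351 = 2.351 m·K/W
Q' = ΔT/ΣR = (265 °C − 18.2 °C)/2.351 = 105 W/m

Q' = 105 W/m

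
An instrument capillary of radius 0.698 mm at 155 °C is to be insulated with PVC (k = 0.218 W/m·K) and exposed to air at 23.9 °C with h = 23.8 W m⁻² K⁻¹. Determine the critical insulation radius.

r_cr = 0.916 cm

For a cylinder, r_cr = k_ins/h = 0.218/23.8 = 0.00916 m = 0.916 cm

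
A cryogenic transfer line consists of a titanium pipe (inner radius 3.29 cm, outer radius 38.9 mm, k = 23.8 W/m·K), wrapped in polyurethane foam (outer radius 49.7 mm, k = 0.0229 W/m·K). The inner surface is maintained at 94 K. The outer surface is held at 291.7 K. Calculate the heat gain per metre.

Series thermal resistances, inner to outer:
  R'_titanium = ln(0.0389/0.0329)/(2πk) = 0.1675/(2π·23.8) = 0.001120 m·K/W
  R'_polyurethane foam = ln(0.0497/0.0389)/(2πk) = 0.2450/(2π·0.0229) = 1.703 m·K/W
ΣR = 0.001120 + 1.703 = 1.704 m·K/W
Q' = ΔT/ΣR = (94 K − 291.7 K)/1.704 = -116 W/m
(Negative Q' ⇒ heat flows inward; heat gain = 116 W/m.)

Q' = 116 W/m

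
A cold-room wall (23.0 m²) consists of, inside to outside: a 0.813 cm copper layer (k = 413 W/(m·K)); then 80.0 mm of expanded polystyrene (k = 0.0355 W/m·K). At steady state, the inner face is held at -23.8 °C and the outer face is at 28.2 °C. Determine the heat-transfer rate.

Q = 531 W

Treat each layer as a resistance in series:
  R_copper = L/(kA) = 0.00813/(413·23.0) = 8.559×10^-7 K/W
  R_expanded polystyrene = L/(kA) = 0.0800/(0.0355·23.0) = 0.09798 K/W
ΣR = 8.559×10^-7 + 0.09798 = 0.09798 K/W
Q = ΔT/ΣR = (-23.8 °C − 28.2 °C)/0.09798 = -531 W
(Negative Q ⇒ heat flows inward; heat gain = 531 W.)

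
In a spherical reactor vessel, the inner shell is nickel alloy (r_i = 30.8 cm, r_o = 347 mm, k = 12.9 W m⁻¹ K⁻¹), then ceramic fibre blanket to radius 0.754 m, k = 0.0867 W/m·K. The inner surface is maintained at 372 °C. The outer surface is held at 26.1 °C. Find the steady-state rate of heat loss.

Series thermal resistances, inner to outer:
  R_nickel alloy = (1/0.308 − 1/0.347)/(4πk) = 0.3649/(4π·12.9) = 0.002251 K/W
  R_ceramic fibre blanket = (1/0.347 − 1/0.754)/(4πk) = 1.556/(4π·0.0867) = 1.428 K/W
ΣR = 0.002251 + 1.428 = 1.430 K/W
Q = ΔT/ΣR = (372 °C − 26.1 °C)/1.430 = 242 W

Q = 242 W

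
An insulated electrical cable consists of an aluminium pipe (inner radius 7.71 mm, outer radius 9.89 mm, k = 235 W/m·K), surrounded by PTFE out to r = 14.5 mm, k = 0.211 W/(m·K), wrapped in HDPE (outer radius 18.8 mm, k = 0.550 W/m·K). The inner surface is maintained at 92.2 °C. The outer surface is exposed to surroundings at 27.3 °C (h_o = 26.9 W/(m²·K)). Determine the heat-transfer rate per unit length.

Treat each layer as a resistance in series:
  R'_aluminium = ln(0.00989/0.00771)/(2πk) = 0.2490/(2π·235) = 1.686×10^-4 m·K/W
  R'_PTFE = ln(0.0145/0.00989)/(2πk) = 0.3826/(2π·0.211) = 0.2886 m·K/W
  R'_HDPE = ln(0.0188/0.0145)/(2πk) = 0.2597/(2π·0.550) = 0.07515 m·K/W
  R'_conv,out = 1/(2πr h) = 1/(2π·0.0188·26.9) = 0.3147 m·K/W
ΣR = 1.686×10^-4 + 0.2886 + 0.07515 + 0.3147 = 0.6786 m·K/W
Q' = ΔT/ΣR = (92.2 °C − 27.3 °C)/0.6786 = 95.6 W/m

Q' = 95.6 W/m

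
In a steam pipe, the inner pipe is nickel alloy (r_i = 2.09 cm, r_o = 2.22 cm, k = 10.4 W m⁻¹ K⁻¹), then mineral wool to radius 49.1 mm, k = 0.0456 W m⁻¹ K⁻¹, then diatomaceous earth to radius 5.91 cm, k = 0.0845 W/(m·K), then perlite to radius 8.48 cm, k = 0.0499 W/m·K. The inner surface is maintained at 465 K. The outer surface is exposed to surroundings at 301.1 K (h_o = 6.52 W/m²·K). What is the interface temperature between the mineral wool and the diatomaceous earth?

Series thermal resistances, inner to outer:
  R'_nickel alloy = ln(0.0222/0.0209)/(2πk) = 0.06034/(2π·10.4) = 9.235×10^-4 m·K/W
  R'_mineral wool = ln(0.0491/0.0222)/(2πk) = 0.7938/(2π·0.0456) = 2.770 m·K/W
  R'_diatomaceous earth = ln(0.0591/0.0491)/(2πk) = 0.1854/(2π·0.0845) = 0.3491 m·K/W
  R'_perlite = ln(0.0848/0.0591)/(2πk) = 0.3611/(2π·0.0499) = 1.152 m·K/W
  R'_conv,out = 1/(2πr h) = 1/(2π·0.0848·6.52) = 0.2879 m·K/W
ΣR = 9.235×10^-4 + 2.770 + 0.3491 + 1.152 + 0.2879 = 4.560 m·K/W
Q' = ΔT/ΣR = (465 K − 301.1 K)/4.560 = 35.94 W/m
From the inner boundary to the mineral wool/diatomaceous earth interface, ΣR_partial = 2.771 m·K/W.
T_interface = T_in − Q'·ΣR_partial = 465 K − (35.94)(2.771) = 365.4 K

T = 365.4 K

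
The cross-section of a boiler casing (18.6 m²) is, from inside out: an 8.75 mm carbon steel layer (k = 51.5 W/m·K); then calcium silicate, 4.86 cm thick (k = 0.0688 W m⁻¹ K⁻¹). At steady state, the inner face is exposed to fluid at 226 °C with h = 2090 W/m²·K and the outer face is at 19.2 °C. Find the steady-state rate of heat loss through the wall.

Treat each layer as a resistance in series:
  R_conv,in = 1/(hA) = 1/(2090·18.6) = 2.572×10^-5 K/W
  R_carbon steel = L/(kA) = 0.00875/(51.5·18.6) = 9.135×10^-6 K/W
  R_calcium silicate = L/(kA) = 0.0486/(0.0688·18.6) = 0.03798 K/W
ΣR = 2.572×10^-5 + 9.135×10^-6 + 0.03798 = 0.03801 K/W
Q = ΔT/ΣR = (226 °C − 19.2 °C)/0.03801 = 5440 W

Q = 5440 W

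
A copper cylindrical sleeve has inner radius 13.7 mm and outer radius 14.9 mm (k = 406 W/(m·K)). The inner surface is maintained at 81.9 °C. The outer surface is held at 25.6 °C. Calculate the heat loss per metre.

Q' = 2πk·ΔT/ln(r₂/r₁) = 2π × 406 × 56.3 / ln(0.0149/0.0137) = 1.71×10^6 W/m

Q' = 1710 kW/m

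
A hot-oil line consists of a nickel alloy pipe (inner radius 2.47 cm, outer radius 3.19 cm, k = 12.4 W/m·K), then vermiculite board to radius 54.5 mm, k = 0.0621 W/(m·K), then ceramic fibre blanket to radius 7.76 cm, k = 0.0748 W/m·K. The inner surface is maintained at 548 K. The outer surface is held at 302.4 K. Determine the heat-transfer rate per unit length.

Q' = 115 W/m

Series thermal resistances, inner to outer:
  R'_nickel alloy = ln(0.0319/0.0247)/(2πk) = 0.2558/(2π·12.4) = 0.003283 m·K/W
  R'_vermiculite board = ln(0.0545/0.0319)/(2πk) = 0.5356/(2π·0.0621) = 1.373 m·K/W
  R'_ceramic fibre blanket = ln(0.0776/0.0545)/(2πk) = 0.3534/(2π·0.0748) = 0.7519 m·K/W
ΣR = 0.003283 + 1.373 + 0.7519 = 2.128 m·K/W
Q' = ΔT/ΣR = (548 K − 302.4 K)/2.128 = 115 W/m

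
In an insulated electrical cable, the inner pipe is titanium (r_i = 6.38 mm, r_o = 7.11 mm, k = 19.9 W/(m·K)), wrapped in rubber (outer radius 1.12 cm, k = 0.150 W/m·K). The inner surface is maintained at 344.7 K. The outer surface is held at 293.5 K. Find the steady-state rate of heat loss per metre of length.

Q' = 106 W/m

Treat each layer as a resistance in series:
  R'_titanium = ln(0.00711/0.00638)/(2πk) = 0.1083/(2π·19.9) = 8.664×10^-4 m·K/W
  R'_rubber = ln(0.0112/0.00711)/(2πk) = 0.4544/(2π·0.150) = 0.4821 m·K/W
ΣR = 8.664×10^-4 + 0.4821 = 0.4830 m·K/W
Q' = ΔT/ΣR = (344.7 K − 293.5 K)/0.4830 = 106 W/m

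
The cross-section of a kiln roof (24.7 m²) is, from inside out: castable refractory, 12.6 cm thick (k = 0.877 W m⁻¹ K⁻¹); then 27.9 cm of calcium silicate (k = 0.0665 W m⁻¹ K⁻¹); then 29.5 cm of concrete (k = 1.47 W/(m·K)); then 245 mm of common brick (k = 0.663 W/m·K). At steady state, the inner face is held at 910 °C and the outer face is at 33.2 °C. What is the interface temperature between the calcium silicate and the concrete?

T = 135 °C

Resistance network (inner→outer):
  R_castable refractory = L/(kA) = 0.126/(0.877·24.7) = 0.005817 K/W
  R_calcium silicate = L/(kA) = 0.279/(0.0665·24.7) = 0.1699 K/W
  R_concrete = L/(kA) = 0.295/(1.47·24.7) = 0.008125 K/W
  R_common brick = L/(kA) = 0.245/(0.663·24.7) = 0.01496 K/W
ΣR = 0.005817 + 0.1699 + 0.008125 + 0.01496 = 0.1988 K/W
Q = ΔT/ΣR = (910 °C − 33.2 °C)/0.1988 = 4410 W
From the inner boundary to the calcium silicate/concrete interface, ΣR_partial = 0.1757 K/W.
T_interface = T_in − Q·ΣR_partial = 910 °C − (4410)(0.1757) = 135 °C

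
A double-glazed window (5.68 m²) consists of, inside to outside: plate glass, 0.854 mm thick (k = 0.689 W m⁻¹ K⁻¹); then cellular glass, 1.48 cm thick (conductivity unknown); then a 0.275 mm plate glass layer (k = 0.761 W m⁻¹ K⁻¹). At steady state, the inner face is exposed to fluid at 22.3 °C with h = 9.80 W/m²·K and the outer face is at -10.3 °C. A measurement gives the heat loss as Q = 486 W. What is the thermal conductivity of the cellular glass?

ΣR = ΔT/Q = |22.3 − -10.3|/486 = 0.06708 K/W
Known resistances:
  R_conv,in = 1/(hA) = 1/(9.80·5.68) = 0.01796 K/W
  R_plate glass = L/(kA) = 8.54×10^-4/(0.689·5.68) = 2.182×10^-4 K/W
  R_plate glass = L/(kA) = 2.75×10^-4/(0.761·5.68) = 6.362×10^-5 K/W
R_cellular glass = ΣR − ΣR_known = 0.06708 − 0.01824 = 0.04884 K/W
L/(kA) = 0.04884 ⇒ k = 0.0148/(0.04884·5.68) = 0.0534 W/m·K

k = 0.0534 W/m·K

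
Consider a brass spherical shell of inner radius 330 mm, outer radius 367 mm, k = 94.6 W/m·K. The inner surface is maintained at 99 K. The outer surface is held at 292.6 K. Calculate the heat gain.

Q = 753 kW

Q = 4πk·ΔT/(1/r₁ − 1/r₂) = 4π × 94.6 × 193.6 / (1/0.330 − 1/0.367) = 7.53×10^5 W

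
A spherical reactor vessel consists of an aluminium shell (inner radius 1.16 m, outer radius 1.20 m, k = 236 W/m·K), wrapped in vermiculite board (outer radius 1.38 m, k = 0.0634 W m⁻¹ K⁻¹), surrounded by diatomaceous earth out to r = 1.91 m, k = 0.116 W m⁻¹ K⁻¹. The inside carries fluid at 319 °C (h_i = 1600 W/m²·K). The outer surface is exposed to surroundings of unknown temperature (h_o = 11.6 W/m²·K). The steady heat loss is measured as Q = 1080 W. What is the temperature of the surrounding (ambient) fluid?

T_out = 20.6 °C

Series resistances:
  R_conv,in = 1/(4πr²h) = 1/(4π·1.16²·1600) = 3.696×10^-5 K/W
  R_aluminium = (1/1.16 − 1/1.20)/(4πk) = 0.02874/(4π·236) = 9.689×10^-6 K/W
  R_vermiculite board = (1/1.20 − 1/1.38)/(4πk) = 0.1087/(4π·0.0634) = 0.1364 K/W
  R_diatomaceous earth = (1/1.38 − 1/1.91)/(4πk) = 0.2011/(4π·0.116) = 0.1379 K/W
  R_conv,out = 1/(4πr²h) = 1/(4π·1.91²·11.6) = 0.001880 K/W
ΣR = 0.2763 K/W
ΔT = Q·ΣR = 1080 × 0.2763 = 298.4 K
Heat flows outward, so T_out = T_in − ΔT = 319 − 298.4 = 20.6 °C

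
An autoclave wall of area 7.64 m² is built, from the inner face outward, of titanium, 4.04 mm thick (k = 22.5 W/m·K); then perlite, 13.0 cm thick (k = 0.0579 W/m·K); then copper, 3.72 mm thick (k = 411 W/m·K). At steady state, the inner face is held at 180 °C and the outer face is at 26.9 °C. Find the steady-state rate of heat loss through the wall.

Q = 521 W

Treat each layer as a resistance in series:
  R_titanium = L/(kA) = 0.00404/(22.5·7.64) = 2.350×10^-5 K/W
  R_perlite = L/(kA) = 0.130/(0.0579·7.64) = 0.2939 K/W
  R_copper = L/(kA) = 0.00372/(411·7.64) = 1.185×10^-6 K/W
ΣR = 2.350×10^-5 + 0.2939 + 1.185×10^-6 = 0.2939 K/W
Q = ΔT/ΣR = (180 °C − 26.9 °C)/0.2939 = 521 W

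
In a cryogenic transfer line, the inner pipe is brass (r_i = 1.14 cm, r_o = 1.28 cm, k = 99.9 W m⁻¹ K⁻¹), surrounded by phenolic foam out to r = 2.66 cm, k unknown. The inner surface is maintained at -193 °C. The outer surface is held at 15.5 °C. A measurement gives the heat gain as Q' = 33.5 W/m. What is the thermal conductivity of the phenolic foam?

k = 0.0187 W/m·K

ΣR = ΔT/Q' = |-193 − 15.5|/33.5 = 6.224 m·K/W
Known resistances:
  R'_brass = ln(0.0128/0.0114)/(2πk) = 0.1158/(2π·99.9) = 1.845×10^-4 m·K/W
R_phenolic foam = ΣR − ΣR_known = 6.224 − 1.845×10^-4 = 6.224 m·K/W
ln(r₂/r₁)/(2πk) = 6.224 ⇒ k = 0.7315/(2π·6.224) = 0.0187 W/m·K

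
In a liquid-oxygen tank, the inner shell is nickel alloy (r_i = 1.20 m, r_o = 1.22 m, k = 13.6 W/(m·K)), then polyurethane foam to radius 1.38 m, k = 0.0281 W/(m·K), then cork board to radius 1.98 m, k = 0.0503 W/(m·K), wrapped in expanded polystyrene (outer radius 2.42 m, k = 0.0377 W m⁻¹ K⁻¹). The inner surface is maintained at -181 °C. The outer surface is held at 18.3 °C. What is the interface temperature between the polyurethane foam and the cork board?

T = -115 °C

Resistance network (inner→outer):
  R_nickel alloy = (1/1.20 − 1/1.22)/(4πk) = 0.01366/(4π·13.6) = 7.994×10^-5 K/W
  R_polyurethane foam = (1/1.22 − 1/1.38)/(4πk) = 0.09503/(4π·0.0281) = 0.2691 K/W
  R_cork board = (1/1.38 − 1/1.98)/(4πk) = 0.2196/(4π·0.0503) = 0.3474 K/W
  R_expanded polystyrene = (1/1.98 − 1/2.42)/(4πk) = 0.09183/(4π·0.0377) = 0.1938 K/W
ΣR = 7.994×10^-5 + 0.2691 + 0.3474 + 0.1938 = 0.8104 K/W
Q = ΔT/ΣR = (-181 °C − 18.3 °C)/0.8104 = -245.9 W
From the inner boundary to the polyurethane foam/cork board interface, ΣR_partial = 0.2692 K/W.
T_interface = T_in − Q·ΣR_partial = -181 °C − (-245.9)(0.2692) = -115 °C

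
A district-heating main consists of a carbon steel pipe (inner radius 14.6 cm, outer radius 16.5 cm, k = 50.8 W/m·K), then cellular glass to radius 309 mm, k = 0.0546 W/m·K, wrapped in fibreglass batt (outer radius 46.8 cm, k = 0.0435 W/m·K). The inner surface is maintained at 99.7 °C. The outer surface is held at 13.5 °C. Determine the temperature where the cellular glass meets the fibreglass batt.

Series thermal resistances, inner to outer:
  R'_carbon steel = ln(0.165/0.146)/(2πk) = 0.1223/(2π·50.8) = 3.833×10^-4 m·K/W
  R'_cellular glass = ln(0.309/0.165)/(2πk) = 0.6274/(2π·0.0546) = 1.829 m·K/W
  R'_fibreglass batt = ln(0.468/0.309)/(2πk) = 0.4151/(2π·0.0435) = 1.519 m·K/W
ΣR = 3.833×10^-4 + 1.829 + 1.519 = 3.348 m·K/W
Q' = ΔT/ΣR = (99.7 °C − 13.5 °C)/3.348 = 25.75 W/m
From the inner boundary to the cellular glass/fibreglass batt interface, ΣR_partial = 1.829 m·K/W.
T_interface = T_in − Q'·ΣR_partial = 99.7 °C − (25.75)(1.829) = 52.6 °C

T = 52.6 °C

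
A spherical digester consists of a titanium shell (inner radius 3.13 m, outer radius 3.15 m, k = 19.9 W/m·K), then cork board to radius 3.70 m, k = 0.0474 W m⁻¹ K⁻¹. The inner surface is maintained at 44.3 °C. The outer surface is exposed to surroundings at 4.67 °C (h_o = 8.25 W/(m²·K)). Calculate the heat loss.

Treat each layer as a resistance in series:
  R_titanium = (1/3.13 − 1/3.15)/(4πk) = 0.002029/(4π·19.9) = 8.112×10^-6 K/W
  R_cork board = (1/3.15 − 1/3.70)/(4πk) = 0.04719/(4π·0.0474) = 0.07922 K/W
  R_conv,out = 1/(4πr²h) = 1/(4π·3.70²·8.25) = 7.046×10^-4 K/W
ΣR = 8.112×10^-6 + 0.07922 + 7.046×10^-4 = 0.07993 K/W
Q = ΔT/ΣR = (44.3 °C − 4.67 °C)/0.07993 = 496 W

Q = 496 W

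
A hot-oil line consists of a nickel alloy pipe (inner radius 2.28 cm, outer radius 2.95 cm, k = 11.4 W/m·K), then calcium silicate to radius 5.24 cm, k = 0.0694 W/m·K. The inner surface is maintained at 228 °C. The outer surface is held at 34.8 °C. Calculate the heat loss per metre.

Q' = 146 W/m

Series thermal resistances, inner to outer:
  R'_nickel alloy = ln(0.0295/0.0228)/(2πk) = 0.2576/(2π·11.4) = 0.003597 m·K/W
  R'_calcium silicate = ln(0.0524/0.0295)/(2πk) = 0.5745/(2π·0.0694) = 1.318 m·K/W
ΣR = 0.003597 + 1.318 = 1.322 m·K/W
Q' = ΔT/ΣR = (228 °C − 34.8 °C)/1.322 = 146 W/m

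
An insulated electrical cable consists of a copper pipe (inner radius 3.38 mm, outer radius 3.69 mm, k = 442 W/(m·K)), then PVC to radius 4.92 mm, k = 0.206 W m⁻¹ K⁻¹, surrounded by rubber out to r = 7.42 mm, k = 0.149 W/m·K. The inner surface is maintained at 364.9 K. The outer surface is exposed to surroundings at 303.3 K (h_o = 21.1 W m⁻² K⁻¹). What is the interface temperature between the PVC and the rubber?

Treat each layer as a resistance in series:
  R'_copper = ln(0.00369/0.00338)/(2πk) = 0.08775/(2π·442) = 3.160×10^-5 m·K/W
  R'_PVC = ln(0.00492/0.00369)/(2πk) = 0.2877/(2π·0.206) = 0.2223 m·K/W
  R'_rubber = ln(0.00742/0.00492)/(2πk) = 0.4109/(2π·0.149) = 0.4389 m·K/W
  R'_conv,out = 1/(2πr h) = 1/(2π·0.00742·21.1) = 1.017 m·K/W
ΣR = 3.160×10^-5 + 0.2223 + 0.4389 + 1.017 = 1.678 m·K/W
Q' = ΔT/ΣR = (364.9 K − 303.3 K)/1.678 = 36.71 W/m
From the inner boundary to the PVC/rubber interface, ΣR_partial = 0.2223 m·K/W.
T_interface = T_in − Q'·ΣR_partial = 364.9 K − (36.71)(0.2223) = 356.7 K

T = 356.7 K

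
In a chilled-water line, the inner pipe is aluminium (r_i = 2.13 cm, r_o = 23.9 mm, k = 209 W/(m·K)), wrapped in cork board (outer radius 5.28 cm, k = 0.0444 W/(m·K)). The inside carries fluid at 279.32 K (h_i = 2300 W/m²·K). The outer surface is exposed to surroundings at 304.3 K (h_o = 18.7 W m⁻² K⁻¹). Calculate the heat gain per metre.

Series thermal resistances, inner to outer:
  R'_conv,in = 1/(2πr h) = 1/(2π·0.0213·2300) = 0.003249 m·K/W
  R'_aluminium = ln(0.0239/0.0213)/(2πk) = 0.1152/(2π·209) = 8.770×10^-5 m·K/W
  R'_cork board = ln(0.0528/0.0239)/(2πk) = 0.7926/(2π·0.0444) = 2.841 m·K/W
  R'_conv,out = 1/(2πr h) = 1/(2π·0.0528·18.7) = 0.1612 m·K/W
ΣR = 0.003249 + 8.770×10^-5 + 2.841 + 0.1612 = 3.006 m·K/W
Q' = ΔT/ΣR = (279.32 K − 304.3 K)/3.006 = -8.31 W/m
(Negative Q' ⇒ heat flows inward; heat gain = 8.31 W/m.)

Q' = 8.31 W/m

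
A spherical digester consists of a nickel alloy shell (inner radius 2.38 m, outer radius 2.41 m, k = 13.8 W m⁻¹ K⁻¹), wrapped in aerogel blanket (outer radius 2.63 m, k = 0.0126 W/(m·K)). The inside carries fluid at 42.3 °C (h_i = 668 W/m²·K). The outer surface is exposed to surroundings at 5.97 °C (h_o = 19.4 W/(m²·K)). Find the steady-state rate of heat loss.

Q = 165 W

Resistance network (inner→outer):
  R_conv,in = 1/(4πr²h) = 1/(4π·2.38²·668) = 2.103×10^-5 K/W
  R_nickel alloy = (1/2.38 − 1/2.41)/(4πk) = 0.005230/(4π·13.8) = 3.016×10^-5 K/W
  R_aerogel blanket = (1/2.41 − 1/2.63)/(4πk) = 0.03471/(4π·0.0126) = 0.2192 K/W
  R_conv,out = 1/(4πr²h) = 1/(4π·2.63²·19.4) = 5.930×10^-4 K/W
ΣR = 2.103×10^-5 + 3.016×10^-5 + 0.2192 + 5.930×10^-4 = 0.2198 K/W
Q = ΔT/ΣR = (42.3 °C − 5.97 °C)/0.2198 = 165 W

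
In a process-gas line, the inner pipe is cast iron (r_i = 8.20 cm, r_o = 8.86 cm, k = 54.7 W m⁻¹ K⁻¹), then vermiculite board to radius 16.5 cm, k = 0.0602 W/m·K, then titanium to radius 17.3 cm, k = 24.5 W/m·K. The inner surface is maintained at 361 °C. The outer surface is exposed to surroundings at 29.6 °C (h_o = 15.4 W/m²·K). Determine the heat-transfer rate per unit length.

Resistance network (inner→outer):
  R'_cast iron = ln(0.0886/0.0820)/(2πk) = 0.07741/(2π·54.7) = 2.252×10^-4 m·K/W
  R'_vermiculite board = ln(0.165/0.0886)/(2πk) = 0.6218/(2π·0.0602) = 1.644 m·K/W
  R'_titanium = ln(0.173/0.165)/(2πk) = 0.04735/(2π·24.5) = 3.076×10^-4 m·K/W
  R'_conv,out = 1/(2πr h) = 1/(2π·0.173·15.4) = 0.05974 m·K/W
ΣR = 2.252×10^-4 + 1.644 + 3.076×10^-4 + 0.05974 = 1.704 m·K/W
Q' = ΔT/ΣR = (361 °C − 29.6 °C)/1.704 = 194 W/m

Q' = 194 W/m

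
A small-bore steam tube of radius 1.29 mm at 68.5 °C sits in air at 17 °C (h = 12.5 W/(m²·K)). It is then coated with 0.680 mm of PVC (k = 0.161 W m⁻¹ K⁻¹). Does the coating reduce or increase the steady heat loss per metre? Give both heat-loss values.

increases: 5.22 → 7.48 W/m

Critical radius for a cylinder: r_cr = k/h = 0.0129 m = 1.29 cm.
Outer radius after coating: r₂ = 0.00129 + 6.80×10^-4 = 0.001970 m.
Since r₁ < r_cr and r₂ ≤ r_cr, the coating moves toward the maximum at r_cr — heat loss rises.
Bare: R = 1/(2πr₁h) = 9.870 m·K/W; Q = 51.5/9.870 = 5.22 W/m.
Coated: R = R_cond + R_conv = 6.882 m·K/W; Q = 51.5/6.882 = 7.48 W/m.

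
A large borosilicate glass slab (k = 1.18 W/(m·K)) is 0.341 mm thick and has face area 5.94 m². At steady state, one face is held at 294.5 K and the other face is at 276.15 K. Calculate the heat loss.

Q = 377 kW

Q = kA·ΔT/L = 1.18 × 5.94 × |294.5 K − 276.15 K| / 3.41×10^-4 = 3.77×10^5 W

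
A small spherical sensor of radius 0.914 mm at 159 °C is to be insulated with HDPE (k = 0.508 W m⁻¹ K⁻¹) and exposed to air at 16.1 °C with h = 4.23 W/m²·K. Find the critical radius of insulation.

For a sphere, r_cr = 2k_ins/h = 2·0.508/4.23 = 0.240 m = 24.0 cm

r_cr = 24.0 cm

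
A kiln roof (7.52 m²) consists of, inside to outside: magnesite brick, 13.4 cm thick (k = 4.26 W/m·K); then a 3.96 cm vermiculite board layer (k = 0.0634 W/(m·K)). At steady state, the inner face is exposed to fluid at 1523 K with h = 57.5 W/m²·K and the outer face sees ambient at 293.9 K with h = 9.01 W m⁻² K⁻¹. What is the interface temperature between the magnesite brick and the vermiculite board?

Treat each layer as a resistance in series:
  R_conv,in = 1/(hA) = 1/(57.5·7.52) = 0.002313 K/W
  R_magnesite brick = L/(kA) = 0.134/(4.26·7.52) = 0.004183 K/W
  R_vermiculite board = L/(kA) = 0.0396/(0.0634·7.52) = 0.08306 K/W
  R_conv,out = 1/(hA) = 1/(9.01·7.52) = 0.01476 K/W
ΣR = 0.002313 + 0.004183 + 0.08306 + 0.01476 = 0.1043 K/W
Q = ΔT/ΣR = (1523 K − 293.9 K)/0.1043 = 11780 W
From the inner boundary to the magnesite brick/vermiculite board interface, ΣR_partial = 0.006496 K/W.
T_interface = T_in − Q·ΣR_partial = 1523 K − (11780)(0.006496) = 1446 K

T = 1446 K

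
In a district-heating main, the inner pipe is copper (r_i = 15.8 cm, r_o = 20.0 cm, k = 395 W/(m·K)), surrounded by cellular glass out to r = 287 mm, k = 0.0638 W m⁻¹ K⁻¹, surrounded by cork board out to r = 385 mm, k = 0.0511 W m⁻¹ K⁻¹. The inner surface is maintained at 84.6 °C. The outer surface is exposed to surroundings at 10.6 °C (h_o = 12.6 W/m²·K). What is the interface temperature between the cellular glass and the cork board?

Series thermal resistances, inner to outer:
  R'_copper = ln(0.200/0.158)/(2πk) = 0.2357/(2π·395) = 9.498×10^-5 m·K/W
  R'_cellular glass = ln(0.287/0.200)/(2πk) = 0.3612/(2π·0.0638) = 0.9010 m·K/W
  R'_cork board = ln(0.385/0.287)/(2πk) = 0.2938/(2π·0.0511) = 0.9149 m·K/W
  R'_conv,out = 1/(2πr h) = 1/(2π·0.385·12.6) = 0.03281 m·K/W
ΣR = 9.498×10^-5 + 0.9010 + 0.9149 + 0.03281 = 1.849 m·K/W
Q' = ΔT/ΣR = (84.6 °C − 10.6 °C)/1.849 = 40.02 W/m
From the inner boundary to the cellular glass/cork board interface, ΣR_partial = 0.9011 m·K/W.
T_interface = T_in − Q'·ΣR_partial = 84.6 °C − (40.02)(0.9011) = 48.5 °C

T = 48.5 °C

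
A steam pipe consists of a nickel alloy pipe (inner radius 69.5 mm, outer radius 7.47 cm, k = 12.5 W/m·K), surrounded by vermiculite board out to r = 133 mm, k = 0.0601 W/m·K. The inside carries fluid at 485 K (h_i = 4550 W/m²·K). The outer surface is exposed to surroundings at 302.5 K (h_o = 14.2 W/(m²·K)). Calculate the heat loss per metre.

Resistance network (inner→outer):
  R'_conv,in = 1/(2πr h) = 1/(2π·0.0695·4550) = 5.033×10^-4 m·K/W
  R'_nickel alloy = ln(0.0747/0.0695)/(2πk) = 0.07215/(2π·12.5) = 9.187×10^-4 m·K/W
  R'_vermiculite board = ln(0.133/0.0747)/(2πk) = 0.5769/(2π·0.0601) = 1.528 m·K/W
  R'_conv,out = 1/(2πr h) = 1/(2π·0.133·14.2) = 0.08427 m·K/W
ΣR = 5.033×10^-4 + 9.187×10^-4 + 1.528 + 0.08427 = 1.614 m·K/W
Q' = ΔT/ΣR = (485 K − 302.5 K)/1.614 = 113 W/m

Q' = 113 W/m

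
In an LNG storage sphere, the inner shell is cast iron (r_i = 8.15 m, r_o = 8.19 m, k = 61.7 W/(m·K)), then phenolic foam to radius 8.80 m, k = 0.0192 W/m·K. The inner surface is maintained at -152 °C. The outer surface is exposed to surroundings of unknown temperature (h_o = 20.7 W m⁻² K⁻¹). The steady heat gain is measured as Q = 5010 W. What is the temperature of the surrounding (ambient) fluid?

T_out = 24.0 °C

Sum the resistances:
  R_cast iron = (1/8.15 − 1/8.19)/(4πk) = 5.993×10^-4/(4π·61.7) = 7.729×10^-7 K/W
  R_phenolic foam = (1/8.19 − 1/8.80)/(4πk) = 0.008464/(4π·0.0192) = 0.03508 K/W
  R_conv,out = 1/(4πr²h) = 1/(4π·8.80²·20.7) = 4.964×10^-5 K/W
ΣR = 0.03513 K/W
ΔT = Q·ΣR = 5010 × 0.03513 = 176.0 K
Heat flows inward, so T_out = T_in + ΔT = -152 + 176.0 = 24.0 °C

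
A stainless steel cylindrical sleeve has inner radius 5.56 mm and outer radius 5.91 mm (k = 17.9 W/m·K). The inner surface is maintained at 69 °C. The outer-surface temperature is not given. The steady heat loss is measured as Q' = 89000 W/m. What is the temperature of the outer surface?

T_out = 20.7 °C

Series resistances:
  R'_stainless steel = ln(0.00591/0.00556)/(2πk) = 0.06105/(2π·17.9) = 5.428×10^-4 m·K/W
ΣR = 5.428×10^-4 m·K/W
ΔT = Q'·ΣR = 89000 × 5.428×10^-4 = 48.31 K
Heat flows outward, so T_out = T_in − ΔT = 69 − 48.31 = 20.7 °C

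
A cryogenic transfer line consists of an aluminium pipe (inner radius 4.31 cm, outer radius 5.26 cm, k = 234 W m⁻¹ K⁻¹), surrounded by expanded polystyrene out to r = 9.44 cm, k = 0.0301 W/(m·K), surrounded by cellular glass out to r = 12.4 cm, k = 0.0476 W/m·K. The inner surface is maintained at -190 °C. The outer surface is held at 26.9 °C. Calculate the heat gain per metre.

Resistance network (inner→outer):
  R'_aluminium = ln(0.0526/0.0431)/(2πk) = 0.1992/(2π·234) = 1.355×10^-4 m·K/W
  R'_expanded polystyrene = ln(0.0944/0.0526)/(2πk) = 0.5848/(2π·0.0301) = 3.092 m·K/W
  R'_cellular glass = ln(0.124/0.0944)/(2πk) = 0.2727/(2π·0.0476) = 0.9119 m·K/W
ΣR = 1.355×10^-4 + 3.092 + 0.9119 = 4.004 m·K/W
Q' = ΔT/ΣR = (-190 °C − 26.9 °C)/4.004 = -54.2 W/m
(Negative Q' ⇒ heat flows inward; heat gain = 54.2 W/m.)

Q' = 54.2 W/m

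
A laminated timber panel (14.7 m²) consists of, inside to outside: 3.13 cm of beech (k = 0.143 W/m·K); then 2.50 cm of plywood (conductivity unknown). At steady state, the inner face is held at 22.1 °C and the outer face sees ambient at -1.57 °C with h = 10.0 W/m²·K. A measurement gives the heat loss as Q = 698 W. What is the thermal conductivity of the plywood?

ΣR = ΔT/Q = |22.1 − -1.57|/698 = 0.03391 K/W
Known resistances:
  R_beech = L/(kA) = 0.0313/(0.143·14.7) = 0.01489 K/W
  R_conv,out = 1/(hA) = 1/(10.0·14.7) = 0.006803 K/W
R_plywood = ΣR − ΣR_known = 0.03391 − 0.02169 = 0.01222 K/W
L/(kA) = 0.01222 ⇒ k = 0.0250/(0.01222·14.7) = 0.139 W/m·K

k = 0.139 W/m·K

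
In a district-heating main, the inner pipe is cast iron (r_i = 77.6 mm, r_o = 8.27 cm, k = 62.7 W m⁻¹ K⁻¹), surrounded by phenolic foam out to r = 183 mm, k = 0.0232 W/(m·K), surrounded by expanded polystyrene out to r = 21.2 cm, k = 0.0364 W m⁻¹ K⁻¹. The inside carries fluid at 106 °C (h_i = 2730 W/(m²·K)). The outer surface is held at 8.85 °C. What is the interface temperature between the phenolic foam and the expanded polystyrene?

T = 19.1 °C

Series thermal resistances, inner to outer:
  R'_conv,in = 1/(2πr h) = 1/(2π·0.0776·2730) = 7.513×10^-4 m·K/W
  R'_cast iron = ln(0.0827/0.0776)/(2πk) = 0.06365/(2π·62.7) = 1.616×10^-4 m·K/W
  R'_phenolic foam = ln(0.183/0.0827)/(2πk) = 0.7943/(2π·0.0232) = 5.449 m·K/W
  R'_expanded polystyrene = ln(0.212/0.183)/(2πk) = 0.1471/(2π·0.0364) = 0.6432 m·K/W
ΣR = 7.513×10^-4 + 1.616×10^-4 + 5.449 + 0.6432 = 6.093 m·K/W
Q' = ΔT/ΣR = (106 °C − 8.85 °C)/6.093 = 15.94 W/m
From the inner boundary to the phenolic foam/expanded polystyrene interface, ΣR_partial = 5.450 m·K/W.
T_interface = T_in − Q'·ΣR_partial = 106 °C − (15.94)(5.450) = 19.1 °C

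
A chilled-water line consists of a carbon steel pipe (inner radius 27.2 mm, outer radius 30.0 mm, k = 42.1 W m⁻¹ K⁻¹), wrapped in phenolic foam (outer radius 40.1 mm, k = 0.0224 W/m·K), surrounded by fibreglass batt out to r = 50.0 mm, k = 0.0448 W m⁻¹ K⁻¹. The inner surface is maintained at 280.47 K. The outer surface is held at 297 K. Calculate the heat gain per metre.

Q' = 5.81 W/m

Resistance network (inner→outer):
  R'_carbon steel = ln(0.0300/0.0272)/(2πk) = 0.09798/(2π·42.1) = 3.704×10^-4 m·K/W
  R'_phenolic foam = ln(0.0401/0.0300)/(2πk) = 0.2902/(2π·0.0224) = 2.062 m·K/W
  R'_fibreglass batt = ln(0.0500/0.0401)/(2πk) = 0.2206/(2π·0.0448) = 0.7839 m·K/W
ΣR = 3.704×10^-4 + 2.062 + 0.7839 = 2.846 m·K/W
Q' = ΔT/ΣR = (280.47 K − 297 K)/2.846 = -5.81 W/m
(Negative Q' ⇒ heat flows inward; heat gain = 5.81 W/m.)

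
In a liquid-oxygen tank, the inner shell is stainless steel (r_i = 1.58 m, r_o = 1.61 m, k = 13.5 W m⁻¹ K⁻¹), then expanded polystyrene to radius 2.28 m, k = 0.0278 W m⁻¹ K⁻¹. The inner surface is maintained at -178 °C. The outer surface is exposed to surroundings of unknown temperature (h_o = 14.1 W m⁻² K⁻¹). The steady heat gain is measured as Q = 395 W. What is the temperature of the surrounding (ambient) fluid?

Series resistances:
  R_stainless steel = (1/1.58 − 1/1.61)/(4πk) = 0.01179/(4π·13.5) = 6.952×10^-5 K/W
  R_expanded polystyrene = (1/1.61 − 1/2.28)/(4πk) = 0.1825/(4π·0.0278) = 0.5225 K/W
  R_conv,out = 1/(4πr²h) = 1/(4π·2.28²·14.1) = 0.001086 K/W
ΣR = 0.5236 K/W
ΔT = Q·ΣR = 395 × 0.5236 = 206.8 K
Heat flows inward, so T_out = T_in + ΔT = -178 + 206.8 = 28.8 °C

T_out = 28.8 °C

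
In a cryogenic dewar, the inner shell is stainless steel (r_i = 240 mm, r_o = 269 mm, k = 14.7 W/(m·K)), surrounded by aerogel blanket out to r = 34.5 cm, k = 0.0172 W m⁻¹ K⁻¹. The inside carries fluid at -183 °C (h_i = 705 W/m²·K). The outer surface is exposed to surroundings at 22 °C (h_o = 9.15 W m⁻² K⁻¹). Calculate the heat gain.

Q = 53.0 W

Resistance network (inner→outer):
  R_conv,in = 1/(4πr²h) = 1/(4π·0.240²·705) = 0.001960 K/W
  R_stainless steel = (1/0.240 − 1/0.269)/(4πk) = 0.4492/(4π·14.7) = 0.002432 K/W
  R_aerogel blanket = (1/0.269 − 1/0.345)/(4πk) = 0.8189/(4π·0.0172) = 3.789 K/W
  R_conv,out = 1/(4πr²h) = 1/(4π·0.345²·9.15) = 0.07307 K/W
ΣR = 0.001960 + 0.002432 + 3.789 + 0.07307 = 3.866 K/W
Q = ΔT/ΣR = (-183 °C − 22 °C)/3.866 = -53.0 W
(Negative Q ⇒ heat flows inward; heat gain = 53.0 W.)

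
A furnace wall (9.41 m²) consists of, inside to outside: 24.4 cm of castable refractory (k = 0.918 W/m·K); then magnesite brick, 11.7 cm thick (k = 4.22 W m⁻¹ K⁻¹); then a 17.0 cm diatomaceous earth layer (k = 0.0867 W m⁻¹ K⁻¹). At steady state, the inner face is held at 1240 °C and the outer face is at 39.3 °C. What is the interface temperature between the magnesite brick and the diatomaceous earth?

Series thermal resistances, inner to outer:
  R_castable refractory = L/(kA) = 0.244/(0.918·9.41) = 0.02825 K/W
  R_magnesite brick = L/(kA) = 0.117/(4.22·9.41) = 0.002946 K/W
  R_diatomaceous earth = L/(kA) = 0.170/(0.0867·9.41) = 0.2084 K/W
ΣR = 0.02825 + 0.002946 + 0.2084 = 0.2396 K/W
Q = ΔT/ΣR = (1240 °C − 39.3 °C)/0.2396 = 5011 W
From the inner boundary to the magnesite brick/diatomaceous earth interface, ΣR_partial = 0.03120 K/W.
T_interface = T_in − Q·ΣR_partial = 1240 °C − (5011)(0.03120) = 1084 °C

T = 1084 °C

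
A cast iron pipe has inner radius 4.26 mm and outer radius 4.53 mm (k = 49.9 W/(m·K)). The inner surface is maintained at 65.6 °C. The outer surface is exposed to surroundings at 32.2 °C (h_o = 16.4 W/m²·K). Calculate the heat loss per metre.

Series thermal resistances, inner to outer:
  R'_cast iron = ln(0.00453/0.00426)/(2πk) = 0.06145/(2π·49.9) = 1.960×10^-4 m·K/W
  R'_conv,out = 1/(2πr h) = 1/(2π·0.00453·16.4) = 2.142 m·K/W
ΣR = 1.960×10^-4 + 2.142 = 2.142 m·K/W
Q' = ΔT/ΣR = (65.6 °C − 32.2 °C)/2.142 = 15.6 W/m

Q' = 15.6 W/m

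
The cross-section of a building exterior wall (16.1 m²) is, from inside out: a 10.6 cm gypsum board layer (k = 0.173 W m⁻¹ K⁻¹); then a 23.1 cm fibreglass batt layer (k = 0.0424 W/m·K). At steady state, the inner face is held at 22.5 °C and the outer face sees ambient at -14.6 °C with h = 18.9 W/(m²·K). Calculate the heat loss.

Series thermal resistances, inner to outer:
  R_gypsum board = L/(kA) = 0.106/(0.173·16.1) = 0.03806 K/W
  R_fibreglass batt = L/(kA) = 0.231/(0.0424·16.1) = 0.3384 K/W
  R_conv,out = 1/(hA) = 1/(18.9·16.1) = 0.003286 K/W
ΣR = 0.03806 + 0.3384 + 0.003286 = 0.3797 K/W
Q = ΔT/ΣR = (22.5 °C − -14.6 °C)/0.3797 = 97.7 W

Q = 97.7 W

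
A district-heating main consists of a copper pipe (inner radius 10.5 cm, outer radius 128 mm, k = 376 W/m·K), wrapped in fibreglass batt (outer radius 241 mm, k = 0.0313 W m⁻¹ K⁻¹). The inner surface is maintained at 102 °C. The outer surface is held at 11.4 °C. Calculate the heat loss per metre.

Series thermal resistances, inner to outer:
  R'_copper = ln(0.128/0.105)/(2πk) = 0.1981/(2π·376) = 8.384×10^-5 m·K/W
  R'_fibreglass batt = ln(0.241/0.128)/(2πk) = 0.6328/(2π·0.0313) = 3.218 m·K/W
ΣR = 8.384×10^-5 + 3.218 = 3.218 m·K/W
Q' = ΔT/ΣR = (102 °C − 11.4 °C)/3.218 = 28.2 W/m

Q' = 28.2 W/m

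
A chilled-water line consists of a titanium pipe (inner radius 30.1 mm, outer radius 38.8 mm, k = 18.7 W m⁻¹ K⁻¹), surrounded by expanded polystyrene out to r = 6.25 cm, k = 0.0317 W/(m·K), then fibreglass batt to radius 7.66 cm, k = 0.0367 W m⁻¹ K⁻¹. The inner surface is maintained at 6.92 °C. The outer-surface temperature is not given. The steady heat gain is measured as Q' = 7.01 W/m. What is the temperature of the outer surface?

Series resistances:
  R'_titanium = ln(0.0388/0.0301)/(2πk) = 0.2539/(2π·18.7) = 0.002161 m·K/W
  R'_expanded polystyrene = ln(0.0625/0.0388)/(2πk) = 0.4767/(2π·0.0317) = 2.394 m·K/W
  R'_fibreglass batt = ln(0.0766/0.0625)/(2πk) = 0.2034/(2π·0.0367) = 0.8822 m·K/W
ΣR = 3.278 m·K/W
ΔT = Q'·ΣR = 7.01 × 3.278 = 22.98 K
Heat flows inward, so T_out = T_in + ΔT = 6.92 + 22.98 = 29.9 °C

T_out = 29.9 °C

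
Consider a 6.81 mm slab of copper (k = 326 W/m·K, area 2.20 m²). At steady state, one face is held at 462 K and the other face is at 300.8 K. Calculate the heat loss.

Q = kA·ΔT/L = 326 × 2.20 × |462 K − 300.8 K| / 0.00681 = 1.70×10^7 W

Q = 1.70×10^7 W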